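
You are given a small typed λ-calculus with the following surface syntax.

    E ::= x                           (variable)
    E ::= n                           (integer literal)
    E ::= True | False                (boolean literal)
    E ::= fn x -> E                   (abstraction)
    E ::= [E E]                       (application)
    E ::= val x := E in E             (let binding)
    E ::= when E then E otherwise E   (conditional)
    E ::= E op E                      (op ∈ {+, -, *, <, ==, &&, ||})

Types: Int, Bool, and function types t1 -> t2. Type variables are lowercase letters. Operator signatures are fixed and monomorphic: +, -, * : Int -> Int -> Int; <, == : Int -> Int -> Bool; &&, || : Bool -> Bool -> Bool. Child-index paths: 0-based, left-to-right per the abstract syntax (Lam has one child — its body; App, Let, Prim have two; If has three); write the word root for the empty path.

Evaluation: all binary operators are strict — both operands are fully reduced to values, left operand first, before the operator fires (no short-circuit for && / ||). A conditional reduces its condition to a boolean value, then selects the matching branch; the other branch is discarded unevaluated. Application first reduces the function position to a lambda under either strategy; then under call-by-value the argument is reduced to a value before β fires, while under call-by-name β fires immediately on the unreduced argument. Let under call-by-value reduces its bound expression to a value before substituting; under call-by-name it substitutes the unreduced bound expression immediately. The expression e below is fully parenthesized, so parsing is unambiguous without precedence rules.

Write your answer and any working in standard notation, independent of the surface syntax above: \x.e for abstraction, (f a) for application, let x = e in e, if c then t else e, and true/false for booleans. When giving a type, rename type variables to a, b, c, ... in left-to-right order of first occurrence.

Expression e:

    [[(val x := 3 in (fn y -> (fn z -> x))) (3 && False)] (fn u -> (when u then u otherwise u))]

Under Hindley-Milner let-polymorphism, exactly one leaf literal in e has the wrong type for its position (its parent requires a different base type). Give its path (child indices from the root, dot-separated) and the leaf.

Answer: 0.1.0 : 3

Derivation:
let x : Int
x : Int
\z._ : b -> Int
\y._ : a -> b -> Int
  unify Int ~ Bool
  FAIL: mismatch Int ~ Bool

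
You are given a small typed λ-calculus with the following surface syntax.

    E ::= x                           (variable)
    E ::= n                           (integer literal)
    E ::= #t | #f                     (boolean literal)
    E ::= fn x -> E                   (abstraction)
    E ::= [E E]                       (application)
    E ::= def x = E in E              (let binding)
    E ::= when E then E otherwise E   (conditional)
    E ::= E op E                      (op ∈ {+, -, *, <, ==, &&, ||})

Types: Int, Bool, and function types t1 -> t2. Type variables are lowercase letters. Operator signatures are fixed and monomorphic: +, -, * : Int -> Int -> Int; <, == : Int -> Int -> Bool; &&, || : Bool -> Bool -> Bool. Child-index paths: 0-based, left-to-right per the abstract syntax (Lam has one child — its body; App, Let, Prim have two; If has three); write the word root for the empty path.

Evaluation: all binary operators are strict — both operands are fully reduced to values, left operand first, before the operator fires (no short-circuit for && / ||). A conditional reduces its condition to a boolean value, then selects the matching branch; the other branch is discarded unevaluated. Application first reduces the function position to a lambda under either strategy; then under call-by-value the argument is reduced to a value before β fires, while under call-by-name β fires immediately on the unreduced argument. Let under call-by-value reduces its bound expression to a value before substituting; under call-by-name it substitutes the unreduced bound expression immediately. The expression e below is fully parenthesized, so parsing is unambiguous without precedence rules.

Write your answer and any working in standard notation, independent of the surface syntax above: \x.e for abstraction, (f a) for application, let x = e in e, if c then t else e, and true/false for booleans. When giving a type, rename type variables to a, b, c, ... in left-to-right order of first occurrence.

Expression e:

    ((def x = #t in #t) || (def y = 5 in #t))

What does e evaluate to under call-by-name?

Derivation:
step 0: ((let x = true in true) || (let y = 5 in true))
step 1: [let@0] (true || (let y = 5 in true))
step 2: [let@1] (true || true)
step 3: [delta@root] true

Answer: true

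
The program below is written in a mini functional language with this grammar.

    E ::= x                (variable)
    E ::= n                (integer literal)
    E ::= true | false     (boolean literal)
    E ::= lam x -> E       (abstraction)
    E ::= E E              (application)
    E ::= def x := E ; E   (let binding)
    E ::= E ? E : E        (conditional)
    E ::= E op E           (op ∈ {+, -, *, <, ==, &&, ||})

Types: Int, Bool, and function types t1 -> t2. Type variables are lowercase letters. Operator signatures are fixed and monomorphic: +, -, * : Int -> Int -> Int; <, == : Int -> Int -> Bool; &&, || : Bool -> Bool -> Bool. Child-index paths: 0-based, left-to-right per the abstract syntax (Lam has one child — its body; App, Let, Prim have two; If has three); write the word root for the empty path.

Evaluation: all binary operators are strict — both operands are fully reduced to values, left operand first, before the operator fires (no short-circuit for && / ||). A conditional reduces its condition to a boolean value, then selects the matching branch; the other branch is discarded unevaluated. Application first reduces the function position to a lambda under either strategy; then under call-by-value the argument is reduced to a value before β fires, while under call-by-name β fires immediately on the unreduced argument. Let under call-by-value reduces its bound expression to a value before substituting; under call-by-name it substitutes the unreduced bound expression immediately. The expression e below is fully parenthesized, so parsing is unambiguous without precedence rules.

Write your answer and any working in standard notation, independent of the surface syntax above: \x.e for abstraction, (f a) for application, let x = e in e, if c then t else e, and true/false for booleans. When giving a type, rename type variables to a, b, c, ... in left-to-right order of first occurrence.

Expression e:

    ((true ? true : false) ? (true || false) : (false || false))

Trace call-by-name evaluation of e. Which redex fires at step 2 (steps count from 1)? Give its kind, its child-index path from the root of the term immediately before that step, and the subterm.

Answer: if at root : (if true then (true || false) else (false || false))

Trace:
step 0: (if (if true then true else false) then (true || false) else (false || false))
step 1: [if@0] (if true then (true || false) else (false || false))
step 2: [if@root] (true || false)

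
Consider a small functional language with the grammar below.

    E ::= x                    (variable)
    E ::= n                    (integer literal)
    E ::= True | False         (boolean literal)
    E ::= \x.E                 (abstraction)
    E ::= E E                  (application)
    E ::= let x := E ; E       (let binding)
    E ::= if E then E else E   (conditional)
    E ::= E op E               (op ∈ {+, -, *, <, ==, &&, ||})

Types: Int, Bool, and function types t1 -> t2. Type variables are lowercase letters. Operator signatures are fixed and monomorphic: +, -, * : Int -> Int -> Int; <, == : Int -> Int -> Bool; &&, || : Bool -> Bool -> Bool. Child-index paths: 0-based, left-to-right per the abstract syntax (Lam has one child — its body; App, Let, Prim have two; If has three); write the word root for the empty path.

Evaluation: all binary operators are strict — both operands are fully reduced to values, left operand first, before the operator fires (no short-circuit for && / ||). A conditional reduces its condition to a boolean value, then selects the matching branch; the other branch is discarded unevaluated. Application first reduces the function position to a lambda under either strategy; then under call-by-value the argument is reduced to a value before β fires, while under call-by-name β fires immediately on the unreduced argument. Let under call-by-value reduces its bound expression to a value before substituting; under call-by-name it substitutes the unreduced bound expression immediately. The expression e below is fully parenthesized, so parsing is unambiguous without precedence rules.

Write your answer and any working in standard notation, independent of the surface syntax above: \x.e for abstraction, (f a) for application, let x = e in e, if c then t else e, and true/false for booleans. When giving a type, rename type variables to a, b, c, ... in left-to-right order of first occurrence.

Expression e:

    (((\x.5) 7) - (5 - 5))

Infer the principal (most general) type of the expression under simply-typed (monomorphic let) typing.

Answer: Int

Working:
\x._ : a -> Int
  unify a -> Int ~ Int -> b
  unify a ~ Int
  unify Int ~ b
_ _ : Int
  unify Int ~ Int
  unify Int ~ Int
  unify Int ~ Int
  unify Int ~ Int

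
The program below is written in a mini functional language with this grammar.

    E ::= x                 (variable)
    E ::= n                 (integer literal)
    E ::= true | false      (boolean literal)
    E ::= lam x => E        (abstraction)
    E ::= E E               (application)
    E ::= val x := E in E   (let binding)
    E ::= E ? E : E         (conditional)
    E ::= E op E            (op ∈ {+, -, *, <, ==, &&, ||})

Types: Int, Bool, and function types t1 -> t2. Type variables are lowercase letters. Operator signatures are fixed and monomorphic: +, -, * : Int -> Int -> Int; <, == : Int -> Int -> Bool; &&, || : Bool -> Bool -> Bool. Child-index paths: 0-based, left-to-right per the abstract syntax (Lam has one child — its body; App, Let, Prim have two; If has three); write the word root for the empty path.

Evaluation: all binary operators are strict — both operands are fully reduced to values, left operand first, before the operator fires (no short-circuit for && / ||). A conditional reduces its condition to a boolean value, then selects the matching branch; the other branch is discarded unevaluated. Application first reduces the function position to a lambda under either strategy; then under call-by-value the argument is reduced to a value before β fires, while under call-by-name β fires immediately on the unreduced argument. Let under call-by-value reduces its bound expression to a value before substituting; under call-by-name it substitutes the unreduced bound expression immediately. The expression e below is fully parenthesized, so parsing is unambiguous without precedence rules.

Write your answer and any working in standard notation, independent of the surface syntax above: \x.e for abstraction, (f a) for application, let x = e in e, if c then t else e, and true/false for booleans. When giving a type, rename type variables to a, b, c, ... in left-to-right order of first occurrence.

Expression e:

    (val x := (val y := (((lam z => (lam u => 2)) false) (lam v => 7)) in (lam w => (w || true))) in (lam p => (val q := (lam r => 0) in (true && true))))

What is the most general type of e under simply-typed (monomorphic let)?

Working:
\u._ : b -> Int
\z._ : a -> b -> Int
  unify a -> b -> Int ~ Bool -> c
  unify a ~ Bool
  unify b -> Int ~ c
_ _ : b -> Int
\v._ : d -> Int
  unify b -> Int ~ (d -> Int) -> e
  unify b ~ d -> Int
  unify Int ~ e
_ _ : Int
let y : Int
w : f
  unify f ~ Bool
  unify Bool ~ Bool
\w._ : Bool -> Bool
let x : Bool -> Bool
\r._ : h -> Int
let q : h -> Int
  unify Bool ~ Bool
  unify Bool ~ Bool
\p._ : g -> Bool

Answer: a -> Bool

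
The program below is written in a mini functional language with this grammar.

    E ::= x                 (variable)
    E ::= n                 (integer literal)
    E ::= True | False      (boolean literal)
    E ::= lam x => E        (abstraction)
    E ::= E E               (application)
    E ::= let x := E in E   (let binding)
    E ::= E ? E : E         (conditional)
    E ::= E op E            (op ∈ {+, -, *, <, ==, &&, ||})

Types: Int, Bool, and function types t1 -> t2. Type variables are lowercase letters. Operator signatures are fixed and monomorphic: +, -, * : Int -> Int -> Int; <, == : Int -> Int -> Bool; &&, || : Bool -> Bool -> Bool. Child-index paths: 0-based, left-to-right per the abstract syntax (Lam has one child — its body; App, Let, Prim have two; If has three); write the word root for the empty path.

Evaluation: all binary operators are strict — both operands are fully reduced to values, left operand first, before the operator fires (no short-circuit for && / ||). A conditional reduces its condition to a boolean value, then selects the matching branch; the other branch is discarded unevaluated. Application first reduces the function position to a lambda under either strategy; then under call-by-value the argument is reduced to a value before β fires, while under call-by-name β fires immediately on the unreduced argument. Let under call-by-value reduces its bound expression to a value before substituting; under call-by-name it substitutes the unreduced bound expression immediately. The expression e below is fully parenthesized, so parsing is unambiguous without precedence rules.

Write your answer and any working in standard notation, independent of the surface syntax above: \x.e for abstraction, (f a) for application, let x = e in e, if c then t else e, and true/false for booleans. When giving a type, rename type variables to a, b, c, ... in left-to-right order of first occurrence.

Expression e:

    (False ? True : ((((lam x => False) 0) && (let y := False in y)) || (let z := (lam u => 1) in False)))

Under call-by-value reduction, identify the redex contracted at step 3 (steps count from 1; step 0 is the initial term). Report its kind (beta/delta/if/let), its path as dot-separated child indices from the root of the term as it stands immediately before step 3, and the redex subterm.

Answer: let at 0.1 : (let y = false in y)

Derivation:
step 0: (if false then true else ((((\x.false) 0) && (let y = false in y)) || (let z = (\u.1) in false)))
step 1: [if@root] ((((\x.false) 0) && (let y = false in y)) || (let z = (\u.1) in false))
step 2: [beta@0.0] ((false && (let y = false in y)) || (let z = (\u.1) in false))
step 3: [let@0.1] ((false && false) || (let z = (\u.1) in false))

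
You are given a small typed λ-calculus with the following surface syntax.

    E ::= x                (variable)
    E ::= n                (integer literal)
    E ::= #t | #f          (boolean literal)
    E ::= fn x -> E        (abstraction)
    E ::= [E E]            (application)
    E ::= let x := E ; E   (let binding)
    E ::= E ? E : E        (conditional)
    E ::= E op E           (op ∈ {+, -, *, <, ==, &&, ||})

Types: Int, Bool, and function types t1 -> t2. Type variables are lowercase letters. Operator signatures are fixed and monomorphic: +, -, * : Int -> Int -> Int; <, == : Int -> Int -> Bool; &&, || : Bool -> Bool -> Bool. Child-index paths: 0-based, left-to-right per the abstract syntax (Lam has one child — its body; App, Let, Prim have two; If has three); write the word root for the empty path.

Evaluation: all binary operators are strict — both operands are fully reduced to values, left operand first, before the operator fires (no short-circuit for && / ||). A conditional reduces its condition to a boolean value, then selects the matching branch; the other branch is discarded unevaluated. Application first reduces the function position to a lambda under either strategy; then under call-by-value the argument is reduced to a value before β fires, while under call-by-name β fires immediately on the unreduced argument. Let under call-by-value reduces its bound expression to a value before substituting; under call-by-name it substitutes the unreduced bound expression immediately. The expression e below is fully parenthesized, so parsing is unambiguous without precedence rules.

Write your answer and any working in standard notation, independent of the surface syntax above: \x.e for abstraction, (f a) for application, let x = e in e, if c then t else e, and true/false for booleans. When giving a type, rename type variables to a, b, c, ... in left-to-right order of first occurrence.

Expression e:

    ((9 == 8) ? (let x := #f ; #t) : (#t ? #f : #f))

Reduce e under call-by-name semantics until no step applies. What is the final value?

Working:
step 0: (if (9 == 8) then (let x = false in true) else (if true then false else false))
step 1: [delta@0] (if false then (let x = false in true) else (if true then false else false))
step 2: [if@root] (if true then false else false)
step 3: [if@root] false

Answer: false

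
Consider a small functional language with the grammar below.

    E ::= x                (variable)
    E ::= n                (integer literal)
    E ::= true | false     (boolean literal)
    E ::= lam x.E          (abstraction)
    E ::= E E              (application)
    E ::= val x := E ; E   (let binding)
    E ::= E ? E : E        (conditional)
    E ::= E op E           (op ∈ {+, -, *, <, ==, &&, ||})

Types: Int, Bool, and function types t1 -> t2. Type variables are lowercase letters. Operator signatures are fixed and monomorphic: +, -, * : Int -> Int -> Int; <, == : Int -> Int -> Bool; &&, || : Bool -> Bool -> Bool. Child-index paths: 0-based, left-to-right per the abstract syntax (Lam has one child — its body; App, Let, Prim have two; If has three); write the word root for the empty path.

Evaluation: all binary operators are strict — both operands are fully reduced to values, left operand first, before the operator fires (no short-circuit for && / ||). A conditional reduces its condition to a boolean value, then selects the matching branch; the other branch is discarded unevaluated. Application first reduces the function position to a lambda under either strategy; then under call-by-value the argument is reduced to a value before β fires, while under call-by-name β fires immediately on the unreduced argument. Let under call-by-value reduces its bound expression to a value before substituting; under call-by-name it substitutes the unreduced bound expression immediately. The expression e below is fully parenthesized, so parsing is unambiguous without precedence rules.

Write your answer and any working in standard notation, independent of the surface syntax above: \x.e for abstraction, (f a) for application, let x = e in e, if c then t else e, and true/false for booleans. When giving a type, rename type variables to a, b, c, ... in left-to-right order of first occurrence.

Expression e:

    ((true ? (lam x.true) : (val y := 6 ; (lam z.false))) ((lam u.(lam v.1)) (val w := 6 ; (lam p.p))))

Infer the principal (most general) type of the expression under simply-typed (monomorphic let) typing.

Answer: Bool

Trace:
  unify Bool ~ Bool
\x._ : a -> Bool
let y : Int
\z._ : b -> Bool
  unify a -> Bool ~ b -> Bool
  unify a ~ b
  unify Bool ~ Bool
\v._ : d -> Int
\u._ : c -> d -> Int
let w : Int
p : e
\p._ : e -> e
  unify c -> d -> Int ~ (e -> e) -> f
  unify c ~ e -> e
  unify d -> Int ~ f
_ _ : d -> Int
  unify b -> Bool ~ (d -> Int) -> g
  unify b ~ d -> Int
  unify Bool ~ g
_ _ : Bool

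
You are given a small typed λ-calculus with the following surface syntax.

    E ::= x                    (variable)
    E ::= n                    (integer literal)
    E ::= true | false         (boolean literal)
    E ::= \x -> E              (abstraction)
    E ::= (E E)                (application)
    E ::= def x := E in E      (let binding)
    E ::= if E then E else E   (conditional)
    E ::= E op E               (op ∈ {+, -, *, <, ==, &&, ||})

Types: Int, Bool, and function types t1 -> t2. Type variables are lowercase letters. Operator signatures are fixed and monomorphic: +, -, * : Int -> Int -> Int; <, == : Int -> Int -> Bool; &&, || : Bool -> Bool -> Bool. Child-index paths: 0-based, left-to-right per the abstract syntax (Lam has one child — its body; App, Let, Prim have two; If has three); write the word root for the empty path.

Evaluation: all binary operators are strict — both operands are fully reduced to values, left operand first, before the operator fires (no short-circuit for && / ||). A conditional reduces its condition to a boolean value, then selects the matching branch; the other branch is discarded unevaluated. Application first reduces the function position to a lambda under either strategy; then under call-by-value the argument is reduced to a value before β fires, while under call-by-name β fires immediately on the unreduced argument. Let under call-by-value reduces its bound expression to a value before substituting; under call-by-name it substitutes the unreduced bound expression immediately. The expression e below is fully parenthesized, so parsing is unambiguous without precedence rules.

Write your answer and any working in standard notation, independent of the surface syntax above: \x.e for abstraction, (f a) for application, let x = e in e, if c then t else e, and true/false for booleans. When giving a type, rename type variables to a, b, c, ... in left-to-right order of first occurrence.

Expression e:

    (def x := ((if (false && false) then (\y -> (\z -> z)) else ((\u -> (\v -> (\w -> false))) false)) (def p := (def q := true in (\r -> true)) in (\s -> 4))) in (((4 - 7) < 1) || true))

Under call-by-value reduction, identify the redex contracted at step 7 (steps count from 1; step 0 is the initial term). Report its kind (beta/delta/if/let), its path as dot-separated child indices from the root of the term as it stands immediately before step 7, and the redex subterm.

Derivation:
step 0: (let x = ((if (false && false) then (\y.(\z.z)) else ((\u.(\v.(\w.false))) false)) (let p = (let q = true in (\r.true)) in (\s.4))) in (((4 - 7) < 1) || true))
step 1: [delta@0.0.0] (let x = ((if false then (\y.(\z.z)) else ((\u.(\v.(\w.false))) false)) (let p = (let q = true in (\r.true)) in (\s.4))) in (((4 - 7) < 1) || true))
step 2: [if@0.0] (let x = (((\u.(\v.(\w.false))) false) (let p = (let q = true in (\r.true)) in (\s.4))) in (((4 - 7) < 1) || true))
step 3: [beta@0.0] (let x = ((\v.(\w.false)) (let p = (let q = true in (\r.true)) in (\s.4))) in (((4 - 7) < 1) || true))
step 4: [let@0.1.0] (let x = ((\v.(\w.false)) (let p = (\r.true) in (\s.4))) in (((4 - 7) < 1) || true))
step 5: [let@0.1] (let x = ((\v.(\w.false)) (\s.4)) in (((4 - 7) < 1) || true))
step 6: [beta@0] (let x = (\w.false) in (((4 - 7) < 1) || true))
step 7: [let@root] (((4 - 7) < 1) || true)

Answer: let at root : (let x = (\w.false) in (((4 - 7) < 1) || true))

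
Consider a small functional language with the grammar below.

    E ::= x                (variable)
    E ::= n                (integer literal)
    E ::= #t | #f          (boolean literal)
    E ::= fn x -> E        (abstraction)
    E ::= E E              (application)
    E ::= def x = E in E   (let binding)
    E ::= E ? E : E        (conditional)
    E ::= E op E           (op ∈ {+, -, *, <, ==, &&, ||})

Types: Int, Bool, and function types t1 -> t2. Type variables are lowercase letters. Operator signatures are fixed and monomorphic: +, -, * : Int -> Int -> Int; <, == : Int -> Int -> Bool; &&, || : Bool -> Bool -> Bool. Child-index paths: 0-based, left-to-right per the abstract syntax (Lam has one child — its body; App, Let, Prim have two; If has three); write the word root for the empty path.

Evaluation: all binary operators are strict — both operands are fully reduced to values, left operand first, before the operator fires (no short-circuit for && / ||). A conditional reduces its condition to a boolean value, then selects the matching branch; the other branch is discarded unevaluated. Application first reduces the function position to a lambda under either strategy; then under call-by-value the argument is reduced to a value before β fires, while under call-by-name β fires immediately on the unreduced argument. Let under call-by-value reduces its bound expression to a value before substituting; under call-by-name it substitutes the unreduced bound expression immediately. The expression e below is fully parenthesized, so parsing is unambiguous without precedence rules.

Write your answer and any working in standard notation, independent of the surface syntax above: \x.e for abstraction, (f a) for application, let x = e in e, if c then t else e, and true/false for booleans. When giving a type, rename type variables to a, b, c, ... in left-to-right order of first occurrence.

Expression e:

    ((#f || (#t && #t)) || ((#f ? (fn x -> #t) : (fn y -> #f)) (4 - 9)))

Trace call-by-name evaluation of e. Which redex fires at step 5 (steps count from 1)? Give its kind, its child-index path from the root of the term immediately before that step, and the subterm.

Working:
step 0: ((false || (true && true)) || ((if false then (\x.true) else (\y.false)) (4 - 9)))
step 1: [delta@0.1] ((false || true) || ((if false then (\x.true) else (\y.false)) (4 - 9)))
step 2: [delta@0] (true || ((if false then (\x.true) else (\y.false)) (4 - 9)))
step 3: [if@1.0] (true || ((\y.false) (4 - 9)))
step 4: [beta@1] (true || false)
step 5: [delta@root] true

Answer: delta at root : (true || false)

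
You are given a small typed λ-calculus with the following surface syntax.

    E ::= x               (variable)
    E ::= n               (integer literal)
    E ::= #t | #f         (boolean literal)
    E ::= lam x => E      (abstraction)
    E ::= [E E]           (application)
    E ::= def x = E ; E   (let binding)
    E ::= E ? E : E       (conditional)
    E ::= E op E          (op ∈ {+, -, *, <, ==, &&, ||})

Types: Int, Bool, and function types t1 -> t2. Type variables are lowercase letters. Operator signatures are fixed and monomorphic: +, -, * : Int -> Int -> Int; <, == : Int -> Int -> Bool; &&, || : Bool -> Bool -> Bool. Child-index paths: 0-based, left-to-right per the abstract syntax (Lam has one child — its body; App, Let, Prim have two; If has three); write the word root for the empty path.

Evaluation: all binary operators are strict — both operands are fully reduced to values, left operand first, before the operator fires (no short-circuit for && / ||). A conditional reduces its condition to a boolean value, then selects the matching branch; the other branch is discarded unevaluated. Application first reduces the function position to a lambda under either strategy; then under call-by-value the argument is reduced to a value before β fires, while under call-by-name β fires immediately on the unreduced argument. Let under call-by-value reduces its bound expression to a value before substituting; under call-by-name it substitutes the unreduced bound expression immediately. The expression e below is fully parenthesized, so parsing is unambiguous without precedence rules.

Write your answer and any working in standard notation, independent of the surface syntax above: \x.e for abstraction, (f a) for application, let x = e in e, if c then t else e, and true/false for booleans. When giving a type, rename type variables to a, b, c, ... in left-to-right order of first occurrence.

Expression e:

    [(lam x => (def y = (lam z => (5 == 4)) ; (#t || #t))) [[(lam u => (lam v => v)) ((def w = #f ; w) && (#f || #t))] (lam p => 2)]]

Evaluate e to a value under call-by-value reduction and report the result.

Working:
step 0: ((\x.(let y = (\z.(5 == 4)) in (true || true))) (((\u.(\v.v)) ((let w = false in w) && (false || true))) (\p.2)))
step 1: [let@1.0.1.0] ((\x.(let y = (\z.(5 == 4)) in (true || true))) (((\u.(\v.v)) (false && (false || true))) (\p.2)))
step 2: [delta@1.0.1.1] ((\x.(let y = (\z.(5 == 4)) in (true || true))) (((\u.(\v.v)) (false && true)) (\p.2)))
step 3: [delta@1.0.1] ((\x.(let y = (\z.(5 == 4)) in (true || true))) (((\u.(\v.v)) false) (\p.2)))
step 4: [beta@1.0] ((\x.(let y = (\z.(5 == 4)) in (true || true))) ((\v.v) (\p.2)))
step 5: [beta@1] ((\x.(let y = (\z.(5 == 4)) in (true || true))) (\p.2))
step 6: [beta@root] (let y = (\z.(5 == 4)) in (true || true))
step 7: [let@root] (true || true)
step 8: [delta@root] true

Answer: true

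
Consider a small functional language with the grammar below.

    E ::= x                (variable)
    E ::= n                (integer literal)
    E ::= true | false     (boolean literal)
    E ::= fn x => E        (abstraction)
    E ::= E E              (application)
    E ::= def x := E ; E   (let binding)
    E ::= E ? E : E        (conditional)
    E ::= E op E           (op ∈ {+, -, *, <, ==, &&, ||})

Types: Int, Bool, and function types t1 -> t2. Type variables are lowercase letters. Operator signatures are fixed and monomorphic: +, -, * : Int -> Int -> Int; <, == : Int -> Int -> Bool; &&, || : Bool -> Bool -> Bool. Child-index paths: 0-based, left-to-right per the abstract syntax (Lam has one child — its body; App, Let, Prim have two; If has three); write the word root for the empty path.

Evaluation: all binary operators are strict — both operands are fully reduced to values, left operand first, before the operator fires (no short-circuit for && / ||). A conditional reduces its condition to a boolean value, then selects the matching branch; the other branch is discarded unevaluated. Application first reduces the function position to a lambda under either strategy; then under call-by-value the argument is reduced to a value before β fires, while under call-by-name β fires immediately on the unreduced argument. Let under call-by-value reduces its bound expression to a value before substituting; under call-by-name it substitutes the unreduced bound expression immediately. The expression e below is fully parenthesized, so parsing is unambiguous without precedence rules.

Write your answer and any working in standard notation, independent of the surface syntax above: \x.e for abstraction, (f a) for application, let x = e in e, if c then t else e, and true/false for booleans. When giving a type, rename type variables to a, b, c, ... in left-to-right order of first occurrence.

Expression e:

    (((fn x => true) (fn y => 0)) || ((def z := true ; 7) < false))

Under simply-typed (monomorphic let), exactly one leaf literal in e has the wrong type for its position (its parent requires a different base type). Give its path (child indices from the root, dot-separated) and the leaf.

Derivation:
\x._ : a -> Bool
\y._ : b -> Int
  unify a -> Bool ~ (b -> Int) -> c
  unify a ~ b -> Int
  unify Bool ~ c
_ _ : Bool
  unify Bool ~ Bool
let z : Bool
  unify Int ~ Int
  unify Bool ~ Int
  FAIL: mismatch Bool ~ Int

Answer: 1.1 : false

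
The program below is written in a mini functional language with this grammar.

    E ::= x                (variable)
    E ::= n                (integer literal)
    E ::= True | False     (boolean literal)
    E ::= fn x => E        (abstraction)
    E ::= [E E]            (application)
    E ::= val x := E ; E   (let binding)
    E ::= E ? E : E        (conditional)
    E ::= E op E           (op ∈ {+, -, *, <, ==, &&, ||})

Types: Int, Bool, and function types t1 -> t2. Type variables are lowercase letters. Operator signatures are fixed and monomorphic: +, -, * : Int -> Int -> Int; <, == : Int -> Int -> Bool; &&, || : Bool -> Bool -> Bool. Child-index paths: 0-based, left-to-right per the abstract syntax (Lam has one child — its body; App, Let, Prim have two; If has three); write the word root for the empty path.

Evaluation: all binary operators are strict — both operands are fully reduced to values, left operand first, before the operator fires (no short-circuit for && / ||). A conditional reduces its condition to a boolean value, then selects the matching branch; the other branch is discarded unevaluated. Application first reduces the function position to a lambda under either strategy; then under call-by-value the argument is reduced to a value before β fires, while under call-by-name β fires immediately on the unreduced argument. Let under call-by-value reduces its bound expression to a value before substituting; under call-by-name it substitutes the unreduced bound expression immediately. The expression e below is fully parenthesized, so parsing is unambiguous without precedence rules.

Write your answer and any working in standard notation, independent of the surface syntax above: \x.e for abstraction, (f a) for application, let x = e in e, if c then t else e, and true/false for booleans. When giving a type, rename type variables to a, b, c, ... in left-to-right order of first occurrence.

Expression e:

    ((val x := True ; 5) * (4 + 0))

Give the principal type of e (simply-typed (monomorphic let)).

Answer: Int

Working:
let x : Bool
  unify Int ~ Int
  unify Int ~ Int
  unify Int ~ Int
  unify Int ~ Int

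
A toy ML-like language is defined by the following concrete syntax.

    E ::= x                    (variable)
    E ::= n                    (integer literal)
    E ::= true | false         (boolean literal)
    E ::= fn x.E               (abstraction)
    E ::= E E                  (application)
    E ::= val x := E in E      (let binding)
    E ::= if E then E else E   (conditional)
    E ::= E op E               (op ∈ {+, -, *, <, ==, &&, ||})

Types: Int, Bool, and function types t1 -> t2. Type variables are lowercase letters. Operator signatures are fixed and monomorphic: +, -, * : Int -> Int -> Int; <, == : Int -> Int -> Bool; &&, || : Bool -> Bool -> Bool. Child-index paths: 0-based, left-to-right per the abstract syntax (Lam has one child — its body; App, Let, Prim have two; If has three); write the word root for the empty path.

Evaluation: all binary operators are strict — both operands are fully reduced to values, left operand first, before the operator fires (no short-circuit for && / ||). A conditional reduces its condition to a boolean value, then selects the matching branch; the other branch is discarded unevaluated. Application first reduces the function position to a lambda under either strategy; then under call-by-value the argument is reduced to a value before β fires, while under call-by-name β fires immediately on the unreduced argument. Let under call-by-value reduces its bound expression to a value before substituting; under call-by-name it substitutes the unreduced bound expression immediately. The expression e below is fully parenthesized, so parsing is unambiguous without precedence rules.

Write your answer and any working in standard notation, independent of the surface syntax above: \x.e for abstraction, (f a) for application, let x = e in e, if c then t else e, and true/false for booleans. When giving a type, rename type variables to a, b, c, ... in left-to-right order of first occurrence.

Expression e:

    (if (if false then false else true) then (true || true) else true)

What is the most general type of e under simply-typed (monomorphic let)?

Working:
  unify Bool ~ Bool
  unify Bool ~ Bool
  unify Bool ~ Bool
  unify Bool ~ Bool
  unify Bool ~ Bool
  unify Bool ~ Bool

Answer: Bool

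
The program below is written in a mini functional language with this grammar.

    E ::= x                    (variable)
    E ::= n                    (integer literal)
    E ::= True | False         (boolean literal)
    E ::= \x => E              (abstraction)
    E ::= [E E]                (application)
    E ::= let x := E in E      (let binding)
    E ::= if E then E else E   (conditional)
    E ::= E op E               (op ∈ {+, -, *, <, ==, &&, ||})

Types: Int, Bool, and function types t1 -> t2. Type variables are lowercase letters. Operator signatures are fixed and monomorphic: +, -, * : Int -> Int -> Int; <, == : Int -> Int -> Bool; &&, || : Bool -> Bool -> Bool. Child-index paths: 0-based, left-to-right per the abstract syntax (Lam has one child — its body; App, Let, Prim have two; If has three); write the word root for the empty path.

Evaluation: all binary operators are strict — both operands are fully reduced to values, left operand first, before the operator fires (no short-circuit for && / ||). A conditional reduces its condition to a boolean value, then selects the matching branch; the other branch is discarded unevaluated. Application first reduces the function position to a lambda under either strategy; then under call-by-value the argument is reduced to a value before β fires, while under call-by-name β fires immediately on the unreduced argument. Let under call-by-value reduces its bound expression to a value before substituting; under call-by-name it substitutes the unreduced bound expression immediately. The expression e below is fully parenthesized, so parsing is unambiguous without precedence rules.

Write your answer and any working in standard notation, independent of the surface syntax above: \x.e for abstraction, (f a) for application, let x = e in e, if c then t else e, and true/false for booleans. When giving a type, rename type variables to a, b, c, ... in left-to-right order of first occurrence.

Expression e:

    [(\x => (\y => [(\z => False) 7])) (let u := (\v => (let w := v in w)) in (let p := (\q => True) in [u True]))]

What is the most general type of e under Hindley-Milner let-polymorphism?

Answer: a -> Bool

Derivation:
\z._ : c -> Bool
  unify c -> Bool ~ Int -> d
  unify c ~ Int
  unify Bool ~ d
_ _ : Bool
\y._ : b -> Bool
\x._ : a -> b -> Bool
v : e
let w : e
w : e
\v._ : e -> e
let u : forall. e -> e
\q._ : f -> Bool
let p : forall. f -> Bool
u : g -> g
  unify g -> g ~ Bool -> h
  unify g ~ Bool
  unify Bool ~ h
_ _ : Bool
  unify a -> b -> Bool ~ Bool -> i
  unify a ~ Bool
  unify b -> Bool ~ i
_ _ : b -> Bool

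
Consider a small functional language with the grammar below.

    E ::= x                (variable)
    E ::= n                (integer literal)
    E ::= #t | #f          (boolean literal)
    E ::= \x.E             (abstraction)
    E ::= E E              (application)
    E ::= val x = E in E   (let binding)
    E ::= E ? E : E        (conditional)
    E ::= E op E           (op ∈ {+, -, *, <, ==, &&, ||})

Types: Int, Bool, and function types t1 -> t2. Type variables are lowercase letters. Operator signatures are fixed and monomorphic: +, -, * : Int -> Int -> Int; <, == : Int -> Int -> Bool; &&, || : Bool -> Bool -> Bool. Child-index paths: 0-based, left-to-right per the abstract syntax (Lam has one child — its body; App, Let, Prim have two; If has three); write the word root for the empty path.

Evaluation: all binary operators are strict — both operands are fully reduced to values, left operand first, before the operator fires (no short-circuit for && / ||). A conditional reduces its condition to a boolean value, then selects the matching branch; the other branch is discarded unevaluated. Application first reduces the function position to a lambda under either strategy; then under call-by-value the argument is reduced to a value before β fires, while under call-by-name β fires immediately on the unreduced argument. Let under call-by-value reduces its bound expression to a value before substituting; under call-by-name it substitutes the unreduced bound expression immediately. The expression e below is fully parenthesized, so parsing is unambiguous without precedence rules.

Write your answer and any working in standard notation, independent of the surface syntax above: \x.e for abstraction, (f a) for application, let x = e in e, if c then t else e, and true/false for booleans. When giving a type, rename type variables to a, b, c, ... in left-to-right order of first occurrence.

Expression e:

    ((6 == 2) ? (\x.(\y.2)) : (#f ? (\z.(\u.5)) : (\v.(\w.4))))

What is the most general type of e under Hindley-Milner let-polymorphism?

Derivation:
  unify Int ~ Int
  unify Int ~ Int
  unify Bool ~ Bool
\y._ : b -> Int
\x._ : a -> b -> Int
  unify Bool ~ Bool
\u._ : d -> Int
\z._ : c -> d -> Int
\w._ : f -> Int
\v._ : e -> f -> Int
  unify c -> d -> Int ~ e -> f -> Int
  unify c ~ e
  unify d -> Int ~ f -> Int
  unify d ~ f
  unify Int ~ Int
  unify a -> b -> Int ~ e -> f -> Int
  unify a ~ e
  unify b -> Int ~ f -> Int
  unify b ~ f
  unify Int ~ Int

Answer: a -> b -> Int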